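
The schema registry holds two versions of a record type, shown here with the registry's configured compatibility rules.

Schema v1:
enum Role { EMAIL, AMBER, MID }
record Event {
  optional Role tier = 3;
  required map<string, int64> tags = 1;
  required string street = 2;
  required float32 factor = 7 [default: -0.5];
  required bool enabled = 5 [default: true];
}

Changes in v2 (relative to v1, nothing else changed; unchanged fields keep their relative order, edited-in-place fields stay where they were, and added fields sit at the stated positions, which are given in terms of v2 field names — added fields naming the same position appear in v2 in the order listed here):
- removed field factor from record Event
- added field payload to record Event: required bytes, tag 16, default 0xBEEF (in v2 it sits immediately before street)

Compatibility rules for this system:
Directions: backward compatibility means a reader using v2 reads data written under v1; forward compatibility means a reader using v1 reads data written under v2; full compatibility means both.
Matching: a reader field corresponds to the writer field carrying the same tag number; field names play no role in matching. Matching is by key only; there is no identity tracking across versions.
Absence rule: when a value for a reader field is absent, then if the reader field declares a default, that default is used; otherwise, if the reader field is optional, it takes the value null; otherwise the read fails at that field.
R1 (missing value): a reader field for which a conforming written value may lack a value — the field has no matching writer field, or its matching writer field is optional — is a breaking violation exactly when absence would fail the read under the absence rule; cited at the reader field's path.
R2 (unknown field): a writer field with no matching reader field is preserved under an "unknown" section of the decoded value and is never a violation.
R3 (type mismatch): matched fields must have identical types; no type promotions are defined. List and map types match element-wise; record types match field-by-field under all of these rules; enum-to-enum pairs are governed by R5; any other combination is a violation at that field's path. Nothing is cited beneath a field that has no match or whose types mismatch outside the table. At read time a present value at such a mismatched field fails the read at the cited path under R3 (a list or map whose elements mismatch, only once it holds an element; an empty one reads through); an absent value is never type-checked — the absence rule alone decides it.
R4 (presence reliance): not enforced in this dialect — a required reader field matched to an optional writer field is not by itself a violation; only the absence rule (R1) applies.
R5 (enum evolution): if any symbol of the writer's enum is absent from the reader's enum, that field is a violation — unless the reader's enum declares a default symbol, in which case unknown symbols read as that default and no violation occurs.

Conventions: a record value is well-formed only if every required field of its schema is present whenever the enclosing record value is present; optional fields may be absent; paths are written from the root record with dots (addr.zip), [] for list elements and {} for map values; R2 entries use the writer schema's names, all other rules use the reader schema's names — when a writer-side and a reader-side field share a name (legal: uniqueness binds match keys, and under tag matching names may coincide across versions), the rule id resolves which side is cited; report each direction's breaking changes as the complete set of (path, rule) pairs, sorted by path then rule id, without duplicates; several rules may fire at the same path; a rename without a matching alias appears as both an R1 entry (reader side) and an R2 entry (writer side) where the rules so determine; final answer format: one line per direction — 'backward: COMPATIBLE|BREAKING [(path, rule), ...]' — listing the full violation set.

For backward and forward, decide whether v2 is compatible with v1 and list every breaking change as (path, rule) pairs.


in Event below, arrows point writer -> reader
backward for Event (reader v2, writer v1):
  Role -> Role, writer optional: tier aligns to tier
  map<string, int64> -> map<string, int64>, writer required: tags aligns to tags
  no writer field matches reader payload
  string -> string, writer required: street aligns to street
  bool -> bool, writer required: enabled aligns to enabled
  writer field factor has no reader counterpart
  nothing fires on Event: backward is COMPATIBLE
forward for Event (reader v1, writer v2):
  Role -> Role, writer optional: tier aligns to tier
  map<string, int64> -> map<string, int64>, writer required: tags aligns to tags
  string -> string, writer required: street aligns to street
  no writer field matches reader factor
  bool -> bool, writer required: enabled aligns to enabled
  writer field payload has no reader counterpart
  nothing fires on Event: forward is COMPATIBLE

backward: COMPATIBLE []; forward: COMPATIBLE []


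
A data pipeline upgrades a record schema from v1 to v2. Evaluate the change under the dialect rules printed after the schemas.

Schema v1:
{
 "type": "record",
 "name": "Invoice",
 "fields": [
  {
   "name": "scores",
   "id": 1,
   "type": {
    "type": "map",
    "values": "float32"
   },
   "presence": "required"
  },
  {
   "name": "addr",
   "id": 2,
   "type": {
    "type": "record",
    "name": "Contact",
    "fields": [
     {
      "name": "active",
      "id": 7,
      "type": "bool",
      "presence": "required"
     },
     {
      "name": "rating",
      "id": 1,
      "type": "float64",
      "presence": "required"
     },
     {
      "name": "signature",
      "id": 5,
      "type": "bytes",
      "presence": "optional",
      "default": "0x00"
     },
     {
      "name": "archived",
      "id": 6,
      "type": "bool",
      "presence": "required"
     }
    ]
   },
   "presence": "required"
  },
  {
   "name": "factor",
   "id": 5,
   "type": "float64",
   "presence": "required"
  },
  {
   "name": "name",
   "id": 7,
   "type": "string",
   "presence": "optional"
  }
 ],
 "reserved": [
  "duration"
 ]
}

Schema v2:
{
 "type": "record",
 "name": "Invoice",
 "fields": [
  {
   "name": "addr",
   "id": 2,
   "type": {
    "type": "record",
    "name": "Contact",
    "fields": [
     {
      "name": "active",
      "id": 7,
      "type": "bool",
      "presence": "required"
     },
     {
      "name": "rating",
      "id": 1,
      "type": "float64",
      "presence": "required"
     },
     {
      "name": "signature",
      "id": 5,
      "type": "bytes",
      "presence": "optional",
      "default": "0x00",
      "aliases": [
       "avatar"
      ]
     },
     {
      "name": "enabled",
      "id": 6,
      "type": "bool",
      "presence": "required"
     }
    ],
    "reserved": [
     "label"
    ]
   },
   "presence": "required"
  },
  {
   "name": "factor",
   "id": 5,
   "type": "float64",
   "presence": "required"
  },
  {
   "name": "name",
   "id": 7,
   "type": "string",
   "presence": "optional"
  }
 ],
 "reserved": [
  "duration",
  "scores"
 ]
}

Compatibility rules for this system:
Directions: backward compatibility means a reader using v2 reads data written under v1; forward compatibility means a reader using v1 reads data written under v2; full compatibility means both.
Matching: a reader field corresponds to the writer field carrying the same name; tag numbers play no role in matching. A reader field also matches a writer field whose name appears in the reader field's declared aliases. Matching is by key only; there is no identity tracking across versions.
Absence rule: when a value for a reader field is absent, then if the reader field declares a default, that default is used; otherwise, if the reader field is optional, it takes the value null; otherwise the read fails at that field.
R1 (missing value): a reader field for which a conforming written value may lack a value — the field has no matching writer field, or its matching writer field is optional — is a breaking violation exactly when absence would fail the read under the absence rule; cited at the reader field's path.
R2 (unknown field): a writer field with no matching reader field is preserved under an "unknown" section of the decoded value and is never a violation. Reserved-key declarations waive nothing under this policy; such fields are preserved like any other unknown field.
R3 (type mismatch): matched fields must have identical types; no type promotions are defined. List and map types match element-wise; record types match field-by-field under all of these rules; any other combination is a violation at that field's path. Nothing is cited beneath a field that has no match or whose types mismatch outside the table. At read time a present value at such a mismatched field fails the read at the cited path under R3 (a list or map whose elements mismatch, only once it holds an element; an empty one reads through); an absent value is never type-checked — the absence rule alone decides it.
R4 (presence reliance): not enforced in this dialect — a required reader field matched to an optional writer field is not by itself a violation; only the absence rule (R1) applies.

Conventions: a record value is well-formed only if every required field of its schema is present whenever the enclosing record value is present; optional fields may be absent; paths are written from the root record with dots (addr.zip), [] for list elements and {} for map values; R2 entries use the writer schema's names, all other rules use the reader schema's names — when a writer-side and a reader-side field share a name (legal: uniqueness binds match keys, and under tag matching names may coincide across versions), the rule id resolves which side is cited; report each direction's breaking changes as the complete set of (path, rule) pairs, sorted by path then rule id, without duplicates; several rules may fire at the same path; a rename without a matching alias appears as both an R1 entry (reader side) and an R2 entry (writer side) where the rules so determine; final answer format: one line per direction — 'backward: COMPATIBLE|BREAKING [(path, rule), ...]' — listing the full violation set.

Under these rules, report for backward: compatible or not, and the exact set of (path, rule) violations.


backward: BREAKING [(addr.enabled, R1)]

in Invoice below, arrows point writer -> reader
backward on Invoice — v2 reading data written by v1:
  writer required, Contact -> Contact: reader addr maps from writer addr
  writer required, float64 -> float64: reader factor maps from writer factor
  writer optional, string -> string: reader name maps from writer name
  writer field scores has no reader counterpart
  writer required, bool -> bool: reader addr.active maps from writer addr.active
  writer required, float64 -> float64: reader addr.rating maps from writer addr.rating
  writer optional, bytes -> bytes: reader addr.signature maps from writer addr.signature
  no writer field matches reader addr.enabled
  writer field addr.archived has no reader counterpart
  violation R1 at addr.enabled
  => backward: BREAKING (1)
ruling out the remaining Invoice differences:
  removed field scores from record Invoice (its key "scores" joins the reserved list) -> matters only for Invoice's forward compatibility — outside the asked direction


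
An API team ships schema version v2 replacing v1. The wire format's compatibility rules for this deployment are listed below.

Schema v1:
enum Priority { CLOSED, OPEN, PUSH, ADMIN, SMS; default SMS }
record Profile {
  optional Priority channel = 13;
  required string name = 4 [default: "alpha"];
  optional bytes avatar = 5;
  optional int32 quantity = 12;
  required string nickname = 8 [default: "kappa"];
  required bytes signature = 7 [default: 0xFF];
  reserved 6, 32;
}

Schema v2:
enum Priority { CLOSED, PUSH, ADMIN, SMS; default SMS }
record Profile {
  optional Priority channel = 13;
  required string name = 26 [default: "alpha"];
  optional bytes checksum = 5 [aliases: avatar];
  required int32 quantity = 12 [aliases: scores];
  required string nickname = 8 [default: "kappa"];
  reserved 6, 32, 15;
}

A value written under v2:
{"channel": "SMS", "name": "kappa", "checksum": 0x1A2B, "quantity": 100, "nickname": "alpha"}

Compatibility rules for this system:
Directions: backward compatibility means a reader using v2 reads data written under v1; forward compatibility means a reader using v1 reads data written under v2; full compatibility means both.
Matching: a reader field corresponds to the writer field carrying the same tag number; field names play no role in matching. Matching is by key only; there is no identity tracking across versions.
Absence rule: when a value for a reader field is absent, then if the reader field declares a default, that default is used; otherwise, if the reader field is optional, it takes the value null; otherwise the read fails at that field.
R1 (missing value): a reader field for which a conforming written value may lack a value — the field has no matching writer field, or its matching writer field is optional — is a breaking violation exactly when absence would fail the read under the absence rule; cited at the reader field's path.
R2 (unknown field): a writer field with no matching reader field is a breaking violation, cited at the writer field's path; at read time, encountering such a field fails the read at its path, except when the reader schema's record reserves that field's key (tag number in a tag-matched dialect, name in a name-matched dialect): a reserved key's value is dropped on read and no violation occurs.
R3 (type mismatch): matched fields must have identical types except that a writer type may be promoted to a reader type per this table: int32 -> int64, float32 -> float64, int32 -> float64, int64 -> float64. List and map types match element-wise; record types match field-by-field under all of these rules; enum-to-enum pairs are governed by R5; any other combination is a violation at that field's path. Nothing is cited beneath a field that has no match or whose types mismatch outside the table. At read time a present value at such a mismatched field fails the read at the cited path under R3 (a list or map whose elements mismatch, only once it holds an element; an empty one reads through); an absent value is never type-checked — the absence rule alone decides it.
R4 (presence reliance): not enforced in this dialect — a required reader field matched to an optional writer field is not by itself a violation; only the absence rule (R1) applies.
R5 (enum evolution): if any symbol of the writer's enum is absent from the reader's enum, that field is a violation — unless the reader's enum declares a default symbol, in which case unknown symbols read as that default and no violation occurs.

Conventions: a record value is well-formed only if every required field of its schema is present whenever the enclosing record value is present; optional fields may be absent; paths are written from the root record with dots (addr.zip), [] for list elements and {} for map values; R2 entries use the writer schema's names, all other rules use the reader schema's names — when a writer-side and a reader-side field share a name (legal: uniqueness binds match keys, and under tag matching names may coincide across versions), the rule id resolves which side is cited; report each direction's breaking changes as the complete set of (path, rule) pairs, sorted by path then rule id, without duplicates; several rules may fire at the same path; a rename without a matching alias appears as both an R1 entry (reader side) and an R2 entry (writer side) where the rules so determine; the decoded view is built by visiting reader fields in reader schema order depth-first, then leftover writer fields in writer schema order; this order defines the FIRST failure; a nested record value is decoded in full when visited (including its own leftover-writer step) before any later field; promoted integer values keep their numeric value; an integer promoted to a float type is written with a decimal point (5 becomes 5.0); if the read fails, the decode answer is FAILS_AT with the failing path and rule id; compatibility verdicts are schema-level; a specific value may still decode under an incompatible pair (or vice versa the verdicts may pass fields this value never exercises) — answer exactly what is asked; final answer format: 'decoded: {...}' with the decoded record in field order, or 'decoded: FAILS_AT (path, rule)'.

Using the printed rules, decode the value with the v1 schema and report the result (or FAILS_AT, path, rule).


arrows below run writer -> reader for Profile
migrating the Profile value to v1:
  channel := "SMS"
  name := "alpha" (absent -> default)
  avatar := 0x1A2B (from writer checksum)
  quantity := 100
  nickname := "alpha"
  signature := 0xFF (absent -> default)
  read fails at name under R2 (unknown field)
  => FAILS_AT (name, R2)
remaining Profile differences; none change what is asked:
  enum Priority (field channel in record Profile): symbol OPEN removed -> no rule fires on it and the decoded Profile view is identical with or without it
  removed field signature from record Profile -> matters for Profile compatibility verdicts, not for this value's decode
  field quantity in record Profile: optional changed to required -> matters for Profile compatibility verdicts, not for this value's decode
  renamed field avatar to checksum in record Profile (alias avatar declared on the renamed field) -> no rule fires on it and the decoded Profile view is identical with or without it

decoded: FAILS_AT (name, R2)


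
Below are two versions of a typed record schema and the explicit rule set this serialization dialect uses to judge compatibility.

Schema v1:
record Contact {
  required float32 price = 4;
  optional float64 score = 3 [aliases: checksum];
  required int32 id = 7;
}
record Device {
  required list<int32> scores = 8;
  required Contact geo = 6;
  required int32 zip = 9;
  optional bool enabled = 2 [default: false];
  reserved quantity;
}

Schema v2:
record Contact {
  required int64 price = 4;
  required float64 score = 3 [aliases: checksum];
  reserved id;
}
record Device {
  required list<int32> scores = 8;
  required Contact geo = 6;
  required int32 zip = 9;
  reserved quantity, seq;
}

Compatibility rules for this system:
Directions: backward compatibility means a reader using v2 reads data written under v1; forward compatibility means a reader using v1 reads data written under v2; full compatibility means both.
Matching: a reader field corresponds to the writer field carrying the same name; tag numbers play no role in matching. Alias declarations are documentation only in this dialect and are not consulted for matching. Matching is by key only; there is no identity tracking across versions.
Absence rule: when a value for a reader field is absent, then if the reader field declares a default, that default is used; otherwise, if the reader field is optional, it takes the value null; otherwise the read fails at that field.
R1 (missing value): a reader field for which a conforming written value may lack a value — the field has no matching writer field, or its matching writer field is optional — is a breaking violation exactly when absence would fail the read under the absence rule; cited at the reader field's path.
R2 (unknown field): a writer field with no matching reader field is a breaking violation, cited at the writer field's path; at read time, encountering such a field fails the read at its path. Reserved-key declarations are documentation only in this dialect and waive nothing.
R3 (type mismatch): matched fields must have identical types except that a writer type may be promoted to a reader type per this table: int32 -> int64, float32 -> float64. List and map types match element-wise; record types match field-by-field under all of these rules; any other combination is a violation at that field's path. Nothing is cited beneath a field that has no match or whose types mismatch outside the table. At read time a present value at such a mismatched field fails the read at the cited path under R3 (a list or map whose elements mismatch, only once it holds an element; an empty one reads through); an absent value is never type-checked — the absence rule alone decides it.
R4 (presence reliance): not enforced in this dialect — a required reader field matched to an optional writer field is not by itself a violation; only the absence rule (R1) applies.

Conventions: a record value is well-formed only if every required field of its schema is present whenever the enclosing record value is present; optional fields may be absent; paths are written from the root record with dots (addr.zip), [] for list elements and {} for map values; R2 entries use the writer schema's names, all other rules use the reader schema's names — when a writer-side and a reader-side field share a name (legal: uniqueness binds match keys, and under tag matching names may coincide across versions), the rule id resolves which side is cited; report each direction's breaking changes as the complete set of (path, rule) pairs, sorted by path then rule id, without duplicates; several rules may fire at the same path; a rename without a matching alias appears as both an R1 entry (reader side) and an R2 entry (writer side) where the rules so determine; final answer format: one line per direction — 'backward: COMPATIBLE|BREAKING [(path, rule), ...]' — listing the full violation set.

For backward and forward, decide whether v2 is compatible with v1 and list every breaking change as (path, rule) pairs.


the writer's type comes first in each Device pair
backward for Device (reader v2, writer v1):
  list<int32> -> list<int32>, writer required: scores aligns to scores
  Contact -> Contact, writer required: geo aligns to geo
  int32 -> int32, writer required: zip aligns to zip
  leftover writer field: enabled
  float32 -> int64, writer required: geo.price aligns to geo.price
  float64 -> float64, writer optional: geo.score aligns to geo.score
  leftover writer field: geo.id
  breaking: (enabled, R2)
  breaking: (geo.id, R2)
  breaking: (geo.price, R3)
  breaking: (geo.score, R1)
  => backward verdict for Device: BREAKING, 4 violation(s)
forward for Device (reader v1, writer v2):
  list<int32> -> list<int32>, writer required: scores aligns to scores
  Contact -> Contact, writer required: geo aligns to geo
  int32 -> int32, writer required: zip aligns to zip
  no writer field matches reader enabled
  int64 -> float32, writer required: geo.price aligns to geo.price
  float64 -> float64, writer required: geo.score aligns to geo.score
  no writer field matches reader geo.id
  breaking: (geo.id, R1)
  breaking: (geo.price, R3)
  => forward verdict for Device: BREAKING, 2 violation(s)

backward: BREAKING [(enabled, R2), (geo.id, R2), (geo.price, R3), (geo.score, R1)]; forward: BREAKING [(geo.id, R1), (geo.price, R3)]


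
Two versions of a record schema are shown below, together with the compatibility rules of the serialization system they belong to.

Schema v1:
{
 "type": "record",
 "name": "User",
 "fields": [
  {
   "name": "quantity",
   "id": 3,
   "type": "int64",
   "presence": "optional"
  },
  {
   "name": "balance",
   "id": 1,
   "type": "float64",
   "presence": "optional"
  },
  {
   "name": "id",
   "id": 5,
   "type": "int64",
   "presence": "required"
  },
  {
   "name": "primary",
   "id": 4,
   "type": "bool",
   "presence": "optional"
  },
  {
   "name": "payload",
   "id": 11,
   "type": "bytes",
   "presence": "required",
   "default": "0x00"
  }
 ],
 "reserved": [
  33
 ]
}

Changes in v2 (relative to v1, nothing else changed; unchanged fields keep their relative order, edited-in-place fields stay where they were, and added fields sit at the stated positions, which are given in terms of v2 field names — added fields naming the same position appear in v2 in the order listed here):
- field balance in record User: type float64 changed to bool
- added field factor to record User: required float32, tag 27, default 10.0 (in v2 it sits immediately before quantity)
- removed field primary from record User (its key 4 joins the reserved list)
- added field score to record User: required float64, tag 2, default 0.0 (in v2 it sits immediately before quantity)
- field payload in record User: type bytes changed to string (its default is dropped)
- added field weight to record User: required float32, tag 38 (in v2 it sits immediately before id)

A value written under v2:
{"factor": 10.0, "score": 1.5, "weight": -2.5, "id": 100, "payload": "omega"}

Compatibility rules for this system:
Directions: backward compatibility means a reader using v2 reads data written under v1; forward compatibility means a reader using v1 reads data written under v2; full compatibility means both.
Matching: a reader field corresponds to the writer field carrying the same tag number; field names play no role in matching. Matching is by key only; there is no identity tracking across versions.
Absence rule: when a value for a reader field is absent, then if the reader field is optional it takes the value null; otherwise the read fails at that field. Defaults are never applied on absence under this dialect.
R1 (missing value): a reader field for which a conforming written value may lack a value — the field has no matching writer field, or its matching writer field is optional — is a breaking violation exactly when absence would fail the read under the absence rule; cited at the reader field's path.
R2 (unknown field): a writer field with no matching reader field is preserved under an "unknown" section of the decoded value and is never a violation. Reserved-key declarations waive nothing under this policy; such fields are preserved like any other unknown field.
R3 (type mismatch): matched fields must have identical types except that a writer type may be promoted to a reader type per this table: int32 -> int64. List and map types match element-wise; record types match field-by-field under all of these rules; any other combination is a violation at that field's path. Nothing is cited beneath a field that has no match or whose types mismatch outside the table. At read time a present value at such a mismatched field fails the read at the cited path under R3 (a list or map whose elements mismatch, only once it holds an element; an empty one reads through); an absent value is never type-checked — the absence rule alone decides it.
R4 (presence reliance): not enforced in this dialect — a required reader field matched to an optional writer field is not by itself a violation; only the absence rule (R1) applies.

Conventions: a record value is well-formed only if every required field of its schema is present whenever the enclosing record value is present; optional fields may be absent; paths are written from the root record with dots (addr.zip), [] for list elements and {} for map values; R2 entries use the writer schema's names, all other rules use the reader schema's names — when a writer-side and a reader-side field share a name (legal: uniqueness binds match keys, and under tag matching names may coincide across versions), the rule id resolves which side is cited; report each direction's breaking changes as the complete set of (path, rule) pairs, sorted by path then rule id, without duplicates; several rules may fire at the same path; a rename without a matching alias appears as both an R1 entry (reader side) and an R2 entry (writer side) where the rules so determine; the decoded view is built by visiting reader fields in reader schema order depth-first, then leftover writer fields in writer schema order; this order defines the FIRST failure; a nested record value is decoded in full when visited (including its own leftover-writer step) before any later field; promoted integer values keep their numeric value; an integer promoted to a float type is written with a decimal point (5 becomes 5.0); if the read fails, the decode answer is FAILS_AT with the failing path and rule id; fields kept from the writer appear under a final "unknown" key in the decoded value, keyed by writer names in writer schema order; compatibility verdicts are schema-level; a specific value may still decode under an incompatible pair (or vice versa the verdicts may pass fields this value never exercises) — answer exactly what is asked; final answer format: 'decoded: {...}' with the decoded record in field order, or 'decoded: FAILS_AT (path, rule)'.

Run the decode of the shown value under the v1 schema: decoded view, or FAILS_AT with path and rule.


decoded: FAILS_AT (payload, R3)

each type pair in User: writer, then reader
migrating the User value to v1:
  quantity := null (absent, optional -> null)
  balance := null (absent, optional -> null)
  id := 100
  primary := null (absent, optional -> null)
  read fails at payload under R3
  => FAILS_AT (payload, R3)
remaining User differences; none change what is asked:
  field balance in record User: type float64 changed to bool -> schema-level compatibility only; this User value's decode is unchanged
  added field score to record User: required float64, tag 2, default 0.0 (in v2 it sits immediately before quantity) -> schema-level compatibility only; this User value's decode is unchanged
  removed field primary from record User (its key 4 joins the reserved list) -> triggers nothing under the printed rules; the User answer is the same either way
  added field weight to record User: required float32, tag 38 (in v2 it sits immediately before id) -> schema-level compatibility only; this User value's decode is unchanged
  added field factor to record User: required float32, tag 27, default 10.0 (in v2 it sits immediately before quantity) -> schema-level compatibility only; this User value's decode is unchanged


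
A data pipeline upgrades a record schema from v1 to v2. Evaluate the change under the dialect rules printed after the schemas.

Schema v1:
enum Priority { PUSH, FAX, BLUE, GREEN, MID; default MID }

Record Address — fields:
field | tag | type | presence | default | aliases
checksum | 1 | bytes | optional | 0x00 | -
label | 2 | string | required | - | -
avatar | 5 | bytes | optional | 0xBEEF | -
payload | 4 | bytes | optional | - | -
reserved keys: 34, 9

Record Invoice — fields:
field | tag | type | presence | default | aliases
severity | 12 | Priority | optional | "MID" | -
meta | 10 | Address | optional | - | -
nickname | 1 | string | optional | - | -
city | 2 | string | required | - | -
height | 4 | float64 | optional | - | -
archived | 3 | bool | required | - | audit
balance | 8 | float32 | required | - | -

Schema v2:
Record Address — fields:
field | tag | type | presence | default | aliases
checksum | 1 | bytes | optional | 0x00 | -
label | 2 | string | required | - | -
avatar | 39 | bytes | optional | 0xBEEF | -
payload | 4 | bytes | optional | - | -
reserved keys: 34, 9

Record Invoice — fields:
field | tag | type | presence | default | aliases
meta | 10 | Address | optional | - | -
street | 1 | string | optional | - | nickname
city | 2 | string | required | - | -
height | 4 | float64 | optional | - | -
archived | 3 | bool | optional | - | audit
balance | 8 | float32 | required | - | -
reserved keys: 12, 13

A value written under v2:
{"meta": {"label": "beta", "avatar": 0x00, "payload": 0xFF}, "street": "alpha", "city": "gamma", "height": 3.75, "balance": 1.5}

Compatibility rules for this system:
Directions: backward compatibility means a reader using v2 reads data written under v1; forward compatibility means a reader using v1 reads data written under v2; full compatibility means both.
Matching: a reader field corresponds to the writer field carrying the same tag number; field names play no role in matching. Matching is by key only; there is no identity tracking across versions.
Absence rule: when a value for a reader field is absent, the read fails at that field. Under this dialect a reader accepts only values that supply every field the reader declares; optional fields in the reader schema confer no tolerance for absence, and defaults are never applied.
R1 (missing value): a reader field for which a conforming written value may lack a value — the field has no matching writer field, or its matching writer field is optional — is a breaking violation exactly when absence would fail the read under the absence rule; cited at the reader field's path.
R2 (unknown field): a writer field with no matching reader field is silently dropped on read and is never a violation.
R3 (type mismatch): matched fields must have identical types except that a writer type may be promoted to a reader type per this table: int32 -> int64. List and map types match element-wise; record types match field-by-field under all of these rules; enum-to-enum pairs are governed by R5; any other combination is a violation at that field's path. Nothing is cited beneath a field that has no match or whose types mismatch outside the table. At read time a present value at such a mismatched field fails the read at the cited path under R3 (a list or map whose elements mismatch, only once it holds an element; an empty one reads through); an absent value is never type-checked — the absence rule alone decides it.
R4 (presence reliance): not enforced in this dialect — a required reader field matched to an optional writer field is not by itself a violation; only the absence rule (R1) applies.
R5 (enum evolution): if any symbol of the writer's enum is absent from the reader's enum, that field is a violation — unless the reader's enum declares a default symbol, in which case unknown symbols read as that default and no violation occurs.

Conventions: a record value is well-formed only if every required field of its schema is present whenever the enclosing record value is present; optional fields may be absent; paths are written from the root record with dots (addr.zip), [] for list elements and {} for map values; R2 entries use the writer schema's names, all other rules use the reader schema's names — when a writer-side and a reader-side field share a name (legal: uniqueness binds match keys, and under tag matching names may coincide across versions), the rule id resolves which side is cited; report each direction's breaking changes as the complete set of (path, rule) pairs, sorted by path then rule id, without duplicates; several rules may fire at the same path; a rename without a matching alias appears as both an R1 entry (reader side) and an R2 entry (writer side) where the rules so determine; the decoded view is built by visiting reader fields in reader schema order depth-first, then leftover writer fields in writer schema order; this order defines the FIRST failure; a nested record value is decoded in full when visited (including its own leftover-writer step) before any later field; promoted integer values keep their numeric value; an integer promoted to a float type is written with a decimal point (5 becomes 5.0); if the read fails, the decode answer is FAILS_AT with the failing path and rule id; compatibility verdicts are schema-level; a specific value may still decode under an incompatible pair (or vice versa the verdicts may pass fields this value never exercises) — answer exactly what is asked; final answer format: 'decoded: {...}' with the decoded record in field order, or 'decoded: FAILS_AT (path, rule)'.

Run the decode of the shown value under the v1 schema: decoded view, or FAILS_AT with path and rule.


in Invoice below, arrows point writer -> reader
decode (reader v1):
  read fails at severity under R1 (no fill)
  => FAILS_AT (severity, R1)
ruling out the remaining Invoice differences:
  renamed field nickname to street in record Invoice (alias nickname declared on the renamed field) -> a verdict-level change on Invoice — the shown value reads the same
  field archived in record Invoice: required changed to optional -> a verdict-level change on Invoice — the shown value reads the same
  field avatar in record Address: tag 5 changed to 39 -> inert under this dialect — no rule fires on Invoice and the result does not move

decoded: FAILS_AT (severity, R1)


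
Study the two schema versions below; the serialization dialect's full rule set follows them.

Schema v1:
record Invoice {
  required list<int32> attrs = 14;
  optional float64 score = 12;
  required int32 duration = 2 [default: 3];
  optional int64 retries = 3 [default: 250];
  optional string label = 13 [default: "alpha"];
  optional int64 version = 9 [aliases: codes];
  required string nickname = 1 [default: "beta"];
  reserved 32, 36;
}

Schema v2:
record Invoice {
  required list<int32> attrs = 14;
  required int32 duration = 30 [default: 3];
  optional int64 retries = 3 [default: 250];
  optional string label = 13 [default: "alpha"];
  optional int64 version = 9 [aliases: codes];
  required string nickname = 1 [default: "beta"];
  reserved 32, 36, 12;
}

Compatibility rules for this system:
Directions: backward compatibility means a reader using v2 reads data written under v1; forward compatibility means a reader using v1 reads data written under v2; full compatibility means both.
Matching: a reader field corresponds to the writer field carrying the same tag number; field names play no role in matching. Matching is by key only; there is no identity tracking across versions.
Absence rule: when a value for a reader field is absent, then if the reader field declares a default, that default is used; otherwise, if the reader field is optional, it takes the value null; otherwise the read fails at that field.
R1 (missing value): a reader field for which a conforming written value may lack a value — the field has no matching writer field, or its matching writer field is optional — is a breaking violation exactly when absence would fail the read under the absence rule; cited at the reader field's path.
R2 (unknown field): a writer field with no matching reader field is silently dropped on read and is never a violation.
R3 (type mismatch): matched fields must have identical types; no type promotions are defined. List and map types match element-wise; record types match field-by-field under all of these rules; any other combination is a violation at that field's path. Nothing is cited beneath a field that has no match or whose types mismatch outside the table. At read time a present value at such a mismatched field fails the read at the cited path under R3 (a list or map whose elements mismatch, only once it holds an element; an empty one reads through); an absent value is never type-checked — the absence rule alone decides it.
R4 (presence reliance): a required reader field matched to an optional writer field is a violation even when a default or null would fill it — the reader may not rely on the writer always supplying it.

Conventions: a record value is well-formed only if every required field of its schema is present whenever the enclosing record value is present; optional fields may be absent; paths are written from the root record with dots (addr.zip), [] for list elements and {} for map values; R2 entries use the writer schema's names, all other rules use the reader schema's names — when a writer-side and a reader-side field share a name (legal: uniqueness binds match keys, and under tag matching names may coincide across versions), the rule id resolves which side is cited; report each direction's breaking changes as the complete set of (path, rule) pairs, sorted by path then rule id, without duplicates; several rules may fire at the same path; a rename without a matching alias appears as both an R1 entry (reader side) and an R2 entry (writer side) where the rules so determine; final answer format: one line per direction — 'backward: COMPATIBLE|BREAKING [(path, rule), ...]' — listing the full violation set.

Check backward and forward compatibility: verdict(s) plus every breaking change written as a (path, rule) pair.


backward: COMPATIBLE []; forward: COMPATIBLE []

each type pair in Invoice: writer, then reader
checking backward for Invoice: reader v2 against writer v1:
  attrs: list<int32> -> list<int32>, writer required; from attrs
  no writer field matches reader duration
  retries: int64 -> int64, writer optional; from retries
  label: string -> string, writer optional; from label
  version: int64 -> int64, writer optional; from version
  nickname: string -> string, writer required; from nickname
  score (writer side), unknown to reader
  duration (writer side), unknown to reader
  => no violations; backward on Invoice: COMPATIBLE
checking forward for Invoice: reader v1 against writer v2:
  attrs: list<int32> -> list<int32>, writer required; from attrs
  no writer field matches reader score
  no writer field matches reader duration
  retries: int64 -> int64, writer optional; from retries
  label: string -> string, writer optional; from label
  version: int64 -> int64, writer optional; from version
  nickname: string -> string, writer required; from nickname
  duration (writer side), unknown to reader
  => no violations; forward on Invoice: COMPATIBLE
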